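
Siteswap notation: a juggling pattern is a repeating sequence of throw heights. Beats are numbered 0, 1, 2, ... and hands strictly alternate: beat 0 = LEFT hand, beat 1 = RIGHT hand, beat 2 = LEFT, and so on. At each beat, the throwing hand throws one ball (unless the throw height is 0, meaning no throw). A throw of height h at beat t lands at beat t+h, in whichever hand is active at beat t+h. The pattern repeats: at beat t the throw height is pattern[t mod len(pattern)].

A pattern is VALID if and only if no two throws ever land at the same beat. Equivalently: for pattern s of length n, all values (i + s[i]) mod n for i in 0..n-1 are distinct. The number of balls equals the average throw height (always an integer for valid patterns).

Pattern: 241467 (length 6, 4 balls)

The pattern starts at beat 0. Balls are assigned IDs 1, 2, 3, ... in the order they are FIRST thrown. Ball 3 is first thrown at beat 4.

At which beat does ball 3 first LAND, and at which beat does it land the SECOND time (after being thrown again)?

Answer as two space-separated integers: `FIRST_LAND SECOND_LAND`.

Answer: 10 16

Derivation:
Beat 0 (L): throw ball1 h=2 -> lands@2:L; in-air after throw: [b1@2:L]
Beat 1 (R): throw ball2 h=4 -> lands@5:R; in-air after throw: [b1@2:L b2@5:R]
Beat 2 (L): throw ball1 h=1 -> lands@3:R; in-air after throw: [b1@3:R b2@5:R]
Beat 3 (R): throw ball1 h=4 -> lands@7:R; in-air after throw: [b2@5:R b1@7:R]
Beat 4 (L): throw ball3 h=6 -> lands@10:L; in-air after throw: [b2@5:R b1@7:R b3@10:L]
Beat 5 (R): throw ball2 h=7 -> lands@12:L; in-air after throw: [b1@7:R b3@10:L b2@12:L]
Beat 6 (L): throw ball4 h=2 -> lands@8:L; in-air after throw: [b1@7:R b4@8:L b3@10:L b2@12:L]
Beat 7 (R): throw ball1 h=4 -> lands@11:R; in-air after throw: [b4@8:L b3@10:L b1@11:R b2@12:L]
Beat 8 (L): throw ball4 h=1 -> lands@9:R; in-air after throw: [b4@9:R b3@10:L b1@11:R b2@12:L]
Beat 9 (R): throw ball4 h=4 -> lands@13:R; in-air after throw: [b3@10:L b1@11:R b2@12:L b4@13:R]
Beat 10 (L): throw ball3 h=6 -> lands@16:L; in-air after throw: [b1@11:R b2@12:L b4@13:R b3@16:L]
Beat 11 (R): throw ball1 h=7 -> lands@18:L; in-air after throw: [b2@12:L b4@13:R b3@16:L b1@18:L]
Beat 12 (L): throw ball2 h=2 -> lands@14:L; in-air after throw: [b4@13:R b2@14:L b3@16:L b1@18:L]
Beat 13 (R): throw ball4 h=4 -> lands@17:R; in-air after throw: [b2@14:L b3@16:L b4@17:R b1@18:L]
Ball 3: thrown@4 h=6 -> first land @10; rethrown@10 h=6 -> second land @16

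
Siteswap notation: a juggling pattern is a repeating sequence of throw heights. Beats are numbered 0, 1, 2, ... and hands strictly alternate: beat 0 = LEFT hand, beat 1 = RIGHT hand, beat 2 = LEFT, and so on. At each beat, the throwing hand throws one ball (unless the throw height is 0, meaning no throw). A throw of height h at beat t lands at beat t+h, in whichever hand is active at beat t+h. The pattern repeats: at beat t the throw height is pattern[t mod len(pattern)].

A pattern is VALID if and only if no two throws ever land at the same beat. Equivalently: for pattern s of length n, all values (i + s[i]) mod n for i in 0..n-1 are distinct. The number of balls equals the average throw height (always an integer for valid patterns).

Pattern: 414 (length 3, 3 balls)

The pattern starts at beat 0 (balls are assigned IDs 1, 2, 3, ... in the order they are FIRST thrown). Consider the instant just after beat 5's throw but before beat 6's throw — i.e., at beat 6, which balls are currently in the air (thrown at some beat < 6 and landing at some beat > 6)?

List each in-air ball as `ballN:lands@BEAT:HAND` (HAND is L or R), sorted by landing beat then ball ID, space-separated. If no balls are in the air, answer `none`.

Beat 0 (L): throw ball1 h=4 -> lands@4:L; in-air after throw: [b1@4:L]
Beat 1 (R): throw ball2 h=1 -> lands@2:L; in-air after throw: [b2@2:L b1@4:L]
Beat 2 (L): throw ball2 h=4 -> lands@6:L; in-air after throw: [b1@4:L b2@6:L]
Beat 3 (R): throw ball3 h=4 -> lands@7:R; in-air after throw: [b1@4:L b2@6:L b3@7:R]
Beat 4 (L): throw ball1 h=1 -> lands@5:R; in-air after throw: [b1@5:R b2@6:L b3@7:R]
Beat 5 (R): throw ball1 h=4 -> lands@9:R; in-air after throw: [b2@6:L b3@7:R b1@9:R]
Beat 6 (L): throw ball2 h=4 -> lands@10:L; in-air after throw: [b3@7:R b1@9:R b2@10:L]

Answer: ball3:lands@7:R ball1:lands@9:R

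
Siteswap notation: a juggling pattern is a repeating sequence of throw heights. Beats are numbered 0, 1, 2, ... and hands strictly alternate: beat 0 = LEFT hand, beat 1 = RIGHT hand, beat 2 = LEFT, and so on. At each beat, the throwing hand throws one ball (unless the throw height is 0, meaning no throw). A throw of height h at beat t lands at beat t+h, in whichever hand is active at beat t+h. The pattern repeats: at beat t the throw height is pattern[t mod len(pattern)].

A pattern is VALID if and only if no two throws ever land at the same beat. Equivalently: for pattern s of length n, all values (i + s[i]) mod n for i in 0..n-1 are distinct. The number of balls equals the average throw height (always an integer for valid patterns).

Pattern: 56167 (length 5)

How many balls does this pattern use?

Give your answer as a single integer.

Answer: 5

Derivation:
Pattern = [5, 6, 1, 6, 7], length n = 5
  position 0: throw height = 5, running sum = 5
  position 1: throw height = 6, running sum = 11
  position 2: throw height = 1, running sum = 12
  position 3: throw height = 6, running sum = 18
  position 4: throw height = 7, running sum = 25
Total sum = 25; balls = sum / n = 25 / 5 = 5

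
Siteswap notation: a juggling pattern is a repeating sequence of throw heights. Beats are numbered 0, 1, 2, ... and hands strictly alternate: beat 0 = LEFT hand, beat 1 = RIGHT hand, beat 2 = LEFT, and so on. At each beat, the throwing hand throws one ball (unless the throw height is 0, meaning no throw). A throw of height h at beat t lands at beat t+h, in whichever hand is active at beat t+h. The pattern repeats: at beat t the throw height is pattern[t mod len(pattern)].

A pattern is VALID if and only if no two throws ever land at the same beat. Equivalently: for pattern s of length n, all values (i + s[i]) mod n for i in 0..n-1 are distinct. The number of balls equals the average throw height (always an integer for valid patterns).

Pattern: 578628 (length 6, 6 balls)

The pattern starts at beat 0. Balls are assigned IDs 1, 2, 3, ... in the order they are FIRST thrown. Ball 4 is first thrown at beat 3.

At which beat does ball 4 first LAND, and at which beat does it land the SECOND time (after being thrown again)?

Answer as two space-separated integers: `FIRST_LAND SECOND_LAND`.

Beat 0 (L): throw ball1 h=5 -> lands@5:R; in-air after throw: [b1@5:R]
Beat 1 (R): throw ball2 h=7 -> lands@8:L; in-air after throw: [b1@5:R b2@8:L]
Beat 2 (L): throw ball3 h=8 -> lands@10:L; in-air after throw: [b1@5:R b2@8:L b3@10:L]
Beat 3 (R): throw ball4 h=6 -> lands@9:R; in-air after throw: [b1@5:R b2@8:L b4@9:R b3@10:L]
Beat 4 (L): throw ball5 h=2 -> lands@6:L; in-air after throw: [b1@5:R b5@6:L b2@8:L b4@9:R b3@10:L]
Beat 5 (R): throw ball1 h=8 -> lands@13:R; in-air after throw: [b5@6:L b2@8:L b4@9:R b3@10:L b1@13:R]
Beat 6 (L): throw ball5 h=5 -> lands@11:R; in-air after throw: [b2@8:L b4@9:R b3@10:L b5@11:R b1@13:R]
Beat 7 (R): throw ball6 h=7 -> lands@14:L; in-air after throw: [b2@8:L b4@9:R b3@10:L b5@11:R b1@13:R b6@14:L]
Beat 8 (L): throw ball2 h=8 -> lands@16:L; in-air after throw: [b4@9:R b3@10:L b5@11:R b1@13:R b6@14:L b2@16:L]
Beat 9 (R): throw ball4 h=6 -> lands@15:R; in-air after throw: [b3@10:L b5@11:R b1@13:R b6@14:L b4@15:R b2@16:L]
Beat 10 (L): throw ball3 h=2 -> lands@12:L; in-air after throw: [b5@11:R b3@12:L b1@13:R b6@14:L b4@15:R b2@16:L]
Beat 11 (R): throw ball5 h=8 -> lands@19:R; in-air after throw: [b3@12:L b1@13:R b6@14:L b4@15:R b2@16:L b5@19:R]
Beat 12 (L): throw ball3 h=5 -> lands@17:R; in-air after throw: [b1@13:R b6@14:L b4@15:R b2@16:L b3@17:R b5@19:R]
Beat 13 (R): throw ball1 h=7 -> lands@20:L; in-air after throw: [b6@14:L b4@15:R b2@16:L b3@17:R b5@19:R b1@20:L]
Beat 14 (L): throw ball6 h=8 -> lands@22:L; in-air after throw: [b4@15:R b2@16:L b3@17:R b5@19:R b1@20:L b6@22:L]
Beat 15 (R): throw ball4 h=6 -> lands@21:R; in-air after throw: [b2@16:L b3@17:R b5@19:R b1@20:L b4@21:R b6@22:L]
Ball 4: thrown@3 h=6 -> first land @9; rethrown@9 h=6 -> second land @15

Answer: 9 15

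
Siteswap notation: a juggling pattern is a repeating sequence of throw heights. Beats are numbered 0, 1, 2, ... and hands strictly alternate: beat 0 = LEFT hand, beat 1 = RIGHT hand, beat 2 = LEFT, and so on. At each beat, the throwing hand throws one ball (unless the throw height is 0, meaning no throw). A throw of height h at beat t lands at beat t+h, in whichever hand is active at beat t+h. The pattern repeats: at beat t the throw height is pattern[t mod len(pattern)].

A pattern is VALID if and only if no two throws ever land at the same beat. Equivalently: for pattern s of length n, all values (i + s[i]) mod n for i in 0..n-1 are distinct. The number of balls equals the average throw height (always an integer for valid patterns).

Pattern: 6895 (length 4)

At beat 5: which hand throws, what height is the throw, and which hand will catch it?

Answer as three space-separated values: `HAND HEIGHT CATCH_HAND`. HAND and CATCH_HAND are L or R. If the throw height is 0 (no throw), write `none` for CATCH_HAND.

Beat 5: 5 mod 2 = 1, so hand = R
Throw height = pattern[5 mod 4] = pattern[1] = 8
Lands at beat 5+8=13, 13 mod 2 = 1, so catch hand = R

Answer: R 8 R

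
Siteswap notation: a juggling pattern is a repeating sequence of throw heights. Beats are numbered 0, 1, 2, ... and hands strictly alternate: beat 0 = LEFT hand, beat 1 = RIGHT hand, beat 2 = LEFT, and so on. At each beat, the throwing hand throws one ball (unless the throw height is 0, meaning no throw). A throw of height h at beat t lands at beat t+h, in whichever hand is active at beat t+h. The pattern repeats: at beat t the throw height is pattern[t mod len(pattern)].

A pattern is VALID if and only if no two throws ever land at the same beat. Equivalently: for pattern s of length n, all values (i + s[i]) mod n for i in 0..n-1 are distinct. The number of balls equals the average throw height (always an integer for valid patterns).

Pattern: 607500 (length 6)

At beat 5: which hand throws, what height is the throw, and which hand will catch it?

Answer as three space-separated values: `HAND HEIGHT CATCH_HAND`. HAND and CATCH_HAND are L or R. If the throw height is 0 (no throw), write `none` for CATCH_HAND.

Beat 5: 5 mod 2 = 1, so hand = R
Throw height = pattern[5 mod 6] = pattern[5] = 0

Answer: R 0 none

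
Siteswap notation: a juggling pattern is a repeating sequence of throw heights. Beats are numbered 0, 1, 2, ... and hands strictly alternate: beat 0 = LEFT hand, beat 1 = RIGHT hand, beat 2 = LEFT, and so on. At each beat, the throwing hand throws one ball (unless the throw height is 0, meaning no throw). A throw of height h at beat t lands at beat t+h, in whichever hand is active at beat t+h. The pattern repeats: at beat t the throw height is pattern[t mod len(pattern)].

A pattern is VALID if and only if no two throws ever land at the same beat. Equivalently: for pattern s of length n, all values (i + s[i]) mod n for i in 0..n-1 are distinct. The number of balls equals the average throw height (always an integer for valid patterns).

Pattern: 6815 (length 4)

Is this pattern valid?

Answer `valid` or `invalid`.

Answer: valid

Derivation:
i=0: (i + s[i]) mod n = (0 + 6) mod 4 = 2
i=1: (i + s[i]) mod n = (1 + 8) mod 4 = 1
i=2: (i + s[i]) mod n = (2 + 1) mod 4 = 3
i=3: (i + s[i]) mod n = (3 + 5) mod 4 = 0
Residues: [2, 1, 3, 0], distinct: True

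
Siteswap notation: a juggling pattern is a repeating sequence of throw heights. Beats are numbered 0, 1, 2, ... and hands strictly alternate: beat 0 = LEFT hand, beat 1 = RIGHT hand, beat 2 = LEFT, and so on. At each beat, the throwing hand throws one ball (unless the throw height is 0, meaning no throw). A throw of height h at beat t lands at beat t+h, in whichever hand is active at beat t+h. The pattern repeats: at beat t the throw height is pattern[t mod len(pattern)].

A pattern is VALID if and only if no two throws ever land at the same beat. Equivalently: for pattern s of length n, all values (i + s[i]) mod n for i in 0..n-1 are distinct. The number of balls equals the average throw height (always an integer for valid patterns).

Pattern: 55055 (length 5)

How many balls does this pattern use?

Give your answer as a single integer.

Answer: 4

Derivation:
Pattern = [5, 5, 0, 5, 5], length n = 5
  position 0: throw height = 5, running sum = 5
  position 1: throw height = 5, running sum = 10
  position 2: throw height = 0, running sum = 10
  position 3: throw height = 5, running sum = 15
  position 4: throw height = 5, running sum = 20
Total sum = 20; balls = sum / n = 20 / 5 = 4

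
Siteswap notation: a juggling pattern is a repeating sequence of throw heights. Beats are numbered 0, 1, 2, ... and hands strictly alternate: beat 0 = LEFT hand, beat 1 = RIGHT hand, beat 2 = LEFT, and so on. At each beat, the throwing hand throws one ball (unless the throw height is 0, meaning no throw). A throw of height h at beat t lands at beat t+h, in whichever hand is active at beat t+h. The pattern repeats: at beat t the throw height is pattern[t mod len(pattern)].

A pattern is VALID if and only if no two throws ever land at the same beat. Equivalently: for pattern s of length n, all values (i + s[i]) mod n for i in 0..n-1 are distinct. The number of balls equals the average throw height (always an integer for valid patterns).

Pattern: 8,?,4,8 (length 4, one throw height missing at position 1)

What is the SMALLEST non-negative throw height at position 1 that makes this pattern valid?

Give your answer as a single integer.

i=0: (0 + 8) mod 4 = 0
i=1: s[i]=? (unknown)
i=2: (2 + 4) mod 4 = 2
i=3: (3 + 8) mod 4 = 3
Known residues: [0, 2, 3]; need a permutation of 0..3, so missing residue r = 1
Need (1 + s) mod 4 = 1; smallest s = (1 - 1) mod 4 = 0

Answer: 0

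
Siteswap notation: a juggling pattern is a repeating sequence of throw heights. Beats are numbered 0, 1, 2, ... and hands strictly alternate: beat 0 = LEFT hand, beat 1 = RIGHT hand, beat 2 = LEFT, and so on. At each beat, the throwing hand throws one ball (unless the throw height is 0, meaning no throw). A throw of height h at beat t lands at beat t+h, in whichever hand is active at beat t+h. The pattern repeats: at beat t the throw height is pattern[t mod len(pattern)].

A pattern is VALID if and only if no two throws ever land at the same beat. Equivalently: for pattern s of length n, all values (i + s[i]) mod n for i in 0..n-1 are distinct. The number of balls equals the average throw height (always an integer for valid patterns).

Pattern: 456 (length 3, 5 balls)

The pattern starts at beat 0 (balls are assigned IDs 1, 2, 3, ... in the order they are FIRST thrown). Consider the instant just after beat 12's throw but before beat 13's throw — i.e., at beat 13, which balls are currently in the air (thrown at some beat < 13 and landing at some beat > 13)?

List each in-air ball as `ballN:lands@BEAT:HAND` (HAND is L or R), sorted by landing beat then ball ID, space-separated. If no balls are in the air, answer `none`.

Answer: ball3:lands@14:L ball2:lands@15:R ball4:lands@16:L ball5:lands@17:R

Derivation:
Beat 0 (L): throw ball1 h=4 -> lands@4:L; in-air after throw: [b1@4:L]
Beat 1 (R): throw ball2 h=5 -> lands@6:L; in-air after throw: [b1@4:L b2@6:L]
Beat 2 (L): throw ball3 h=6 -> lands@8:L; in-air after throw: [b1@4:L b2@6:L b3@8:L]
Beat 3 (R): throw ball4 h=4 -> lands@7:R; in-air after throw: [b1@4:L b2@6:L b4@7:R b3@8:L]
Beat 4 (L): throw ball1 h=5 -> lands@9:R; in-air after throw: [b2@6:L b4@7:R b3@8:L b1@9:R]
Beat 5 (R): throw ball5 h=6 -> lands@11:R; in-air after throw: [b2@6:L b4@7:R b3@8:L b1@9:R b5@11:R]
Beat 6 (L): throw ball2 h=4 -> lands@10:L; in-air after throw: [b4@7:R b3@8:L b1@9:R b2@10:L b5@11:R]
Beat 7 (R): throw ball4 h=5 -> lands@12:L; in-air after throw: [b3@8:L b1@9:R b2@10:L b5@11:R b4@12:L]
Beat 8 (L): throw ball3 h=6 -> lands@14:L; in-air after throw: [b1@9:R b2@10:L b5@11:R b4@12:L b3@14:L]
Beat 9 (R): throw ball1 h=4 -> lands@13:R; in-air after throw: [b2@10:L b5@11:R b4@12:L b1@13:R b3@14:L]
Beat 10 (L): throw ball2 h=5 -> lands@15:R; in-air after throw: [b5@11:R b4@12:L b1@13:R b3@14:L b2@15:R]
Beat 11 (R): throw ball5 h=6 -> lands@17:R; in-air after throw: [b4@12:L b1@13:R b3@14:L b2@15:R b5@17:R]
Beat 12 (L): throw ball4 h=4 -> lands@16:L; in-air after throw: [b1@13:R b3@14:L b2@15:R b4@16:L b5@17:R]
Beat 13 (R): throw ball1 h=5 -> lands@18:L; in-air after throw: [b3@14:L b2@15:R b4@16:L b5@17:R b1@18:L]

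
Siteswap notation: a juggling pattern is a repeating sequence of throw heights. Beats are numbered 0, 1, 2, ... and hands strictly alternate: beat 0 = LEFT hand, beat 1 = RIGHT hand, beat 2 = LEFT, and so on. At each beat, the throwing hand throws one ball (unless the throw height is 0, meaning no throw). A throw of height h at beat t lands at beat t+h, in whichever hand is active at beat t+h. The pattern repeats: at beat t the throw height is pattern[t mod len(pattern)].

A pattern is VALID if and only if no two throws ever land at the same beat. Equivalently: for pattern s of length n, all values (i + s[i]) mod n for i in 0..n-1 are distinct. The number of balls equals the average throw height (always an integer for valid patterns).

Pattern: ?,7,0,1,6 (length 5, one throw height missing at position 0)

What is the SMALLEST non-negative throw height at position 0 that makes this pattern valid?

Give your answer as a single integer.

Answer: 1

Derivation:
i=0: s[i]=? (unknown)
i=1: (1 + 7) mod 5 = 3
i=2: (2 + 0) mod 5 = 2
i=3: (3 + 1) mod 5 = 4
i=4: (4 + 6) mod 5 = 0
Known residues: [0, 2, 3, 4]; need a permutation of 0..4, so missing residue r = 1
Need (0 + s) mod 5 = 1; smallest s = (1 - 0) mod 5 = 1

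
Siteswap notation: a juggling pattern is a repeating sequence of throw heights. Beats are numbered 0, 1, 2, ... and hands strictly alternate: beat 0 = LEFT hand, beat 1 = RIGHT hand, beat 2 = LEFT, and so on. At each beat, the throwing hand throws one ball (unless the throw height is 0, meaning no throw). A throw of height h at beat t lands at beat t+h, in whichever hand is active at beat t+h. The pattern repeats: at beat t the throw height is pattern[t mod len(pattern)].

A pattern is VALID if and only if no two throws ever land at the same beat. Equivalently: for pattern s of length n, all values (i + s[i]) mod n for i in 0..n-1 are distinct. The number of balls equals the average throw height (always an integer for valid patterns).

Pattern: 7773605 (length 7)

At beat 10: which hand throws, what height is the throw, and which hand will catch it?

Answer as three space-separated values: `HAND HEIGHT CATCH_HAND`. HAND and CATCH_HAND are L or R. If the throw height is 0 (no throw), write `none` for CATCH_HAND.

Beat 10: 10 mod 2 = 0, so hand = L
Throw height = pattern[10 mod 7] = pattern[3] = 3
Lands at beat 10+3=13, 13 mod 2 = 1, so catch hand = R

Answer: L 3 R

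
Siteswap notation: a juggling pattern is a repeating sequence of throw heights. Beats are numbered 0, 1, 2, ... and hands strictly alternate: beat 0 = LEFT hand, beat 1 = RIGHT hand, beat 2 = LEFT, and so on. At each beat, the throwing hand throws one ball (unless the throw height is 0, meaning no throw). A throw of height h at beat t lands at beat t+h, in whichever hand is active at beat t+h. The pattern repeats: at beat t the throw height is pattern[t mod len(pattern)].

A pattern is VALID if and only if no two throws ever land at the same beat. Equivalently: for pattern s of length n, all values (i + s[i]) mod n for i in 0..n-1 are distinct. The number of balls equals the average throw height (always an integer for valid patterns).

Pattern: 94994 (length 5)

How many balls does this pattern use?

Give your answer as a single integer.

Pattern = [9, 4, 9, 9, 4], length n = 5
  position 0: throw height = 9, running sum = 9
  position 1: throw height = 4, running sum = 13
  position 2: throw height = 9, running sum = 22
  position 3: throw height = 9, running sum = 31
  position 4: throw height = 4, running sum = 35
Total sum = 35; balls = sum / n = 35 / 5 = 7

Answer: 7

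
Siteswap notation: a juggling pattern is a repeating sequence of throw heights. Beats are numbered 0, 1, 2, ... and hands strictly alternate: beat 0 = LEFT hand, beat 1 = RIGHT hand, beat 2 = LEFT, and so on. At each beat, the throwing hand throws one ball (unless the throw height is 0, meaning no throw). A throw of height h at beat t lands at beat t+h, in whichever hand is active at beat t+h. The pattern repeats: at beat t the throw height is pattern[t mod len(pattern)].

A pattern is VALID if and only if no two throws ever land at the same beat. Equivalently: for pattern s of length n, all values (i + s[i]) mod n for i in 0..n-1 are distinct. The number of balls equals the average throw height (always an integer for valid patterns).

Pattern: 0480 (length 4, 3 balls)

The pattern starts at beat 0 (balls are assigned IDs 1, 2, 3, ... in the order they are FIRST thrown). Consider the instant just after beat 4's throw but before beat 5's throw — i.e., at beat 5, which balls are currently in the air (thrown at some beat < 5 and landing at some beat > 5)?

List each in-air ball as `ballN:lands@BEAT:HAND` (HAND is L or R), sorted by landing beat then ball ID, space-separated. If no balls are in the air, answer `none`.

Answer: ball2:lands@10:L

Derivation:
Beat 1 (R): throw ball1 h=4 -> lands@5:R; in-air after throw: [b1@5:R]
Beat 2 (L): throw ball2 h=8 -> lands@10:L; in-air after throw: [b1@5:R b2@10:L]
Beat 5 (R): throw ball1 h=4 -> lands@9:R; in-air after throw: [b1@9:R b2@10:L]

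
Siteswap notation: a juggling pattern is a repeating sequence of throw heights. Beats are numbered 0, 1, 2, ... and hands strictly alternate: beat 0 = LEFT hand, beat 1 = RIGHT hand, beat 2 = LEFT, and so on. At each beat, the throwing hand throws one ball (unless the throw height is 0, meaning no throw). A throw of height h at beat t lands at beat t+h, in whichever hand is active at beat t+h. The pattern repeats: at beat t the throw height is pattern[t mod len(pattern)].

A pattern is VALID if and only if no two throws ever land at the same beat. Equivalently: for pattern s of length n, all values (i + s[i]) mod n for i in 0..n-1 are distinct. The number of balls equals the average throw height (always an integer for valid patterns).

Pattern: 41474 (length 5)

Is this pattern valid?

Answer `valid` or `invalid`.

Answer: valid

Derivation:
i=0: (i + s[i]) mod n = (0 + 4) mod 5 = 4
i=1: (i + s[i]) mod n = (1 + 1) mod 5 = 2
i=2: (i + s[i]) mod n = (2 + 4) mod 5 = 1
i=3: (i + s[i]) mod n = (3 + 7) mod 5 = 0
i=4: (i + s[i]) mod n = (4 + 4) mod 5 = 3
Residues: [4, 2, 1, 0, 3], distinct: True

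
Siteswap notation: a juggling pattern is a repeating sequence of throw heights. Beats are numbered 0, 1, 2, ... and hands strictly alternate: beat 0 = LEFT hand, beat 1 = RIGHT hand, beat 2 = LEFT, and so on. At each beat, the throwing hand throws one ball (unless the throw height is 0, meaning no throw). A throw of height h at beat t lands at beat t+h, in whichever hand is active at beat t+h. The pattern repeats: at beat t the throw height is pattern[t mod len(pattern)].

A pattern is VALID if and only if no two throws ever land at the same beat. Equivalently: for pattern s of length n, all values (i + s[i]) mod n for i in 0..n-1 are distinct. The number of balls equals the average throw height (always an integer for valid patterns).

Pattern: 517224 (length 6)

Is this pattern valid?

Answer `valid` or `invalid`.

Answer: invalid

Derivation:
i=0: (i + s[i]) mod n = (0 + 5) mod 6 = 5
i=1: (i + s[i]) mod n = (1 + 1) mod 6 = 2
i=2: (i + s[i]) mod n = (2 + 7) mod 6 = 3
i=3: (i + s[i]) mod n = (3 + 2) mod 6 = 5
i=4: (i + s[i]) mod n = (4 + 2) mod 6 = 0
i=5: (i + s[i]) mod n = (5 + 4) mod 6 = 3
Residues: [5, 2, 3, 5, 0, 3], distinct: False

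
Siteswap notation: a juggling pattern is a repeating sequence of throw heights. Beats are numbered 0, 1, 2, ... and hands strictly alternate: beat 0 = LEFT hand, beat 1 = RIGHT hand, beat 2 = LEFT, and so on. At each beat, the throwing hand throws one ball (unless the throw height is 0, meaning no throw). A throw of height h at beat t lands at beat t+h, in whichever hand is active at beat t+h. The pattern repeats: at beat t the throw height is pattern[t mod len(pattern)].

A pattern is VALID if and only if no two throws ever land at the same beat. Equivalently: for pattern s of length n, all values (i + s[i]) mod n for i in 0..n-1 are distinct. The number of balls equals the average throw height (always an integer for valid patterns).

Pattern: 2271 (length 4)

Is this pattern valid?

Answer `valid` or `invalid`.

Answer: valid

Derivation:
i=0: (i + s[i]) mod n = (0 + 2) mod 4 = 2
i=1: (i + s[i]) mod n = (1 + 2) mod 4 = 3
i=2: (i + s[i]) mod n = (2 + 7) mod 4 = 1
i=3: (i + s[i]) mod n = (3 + 1) mod 4 = 0
Residues: [2, 3, 1, 0], distinct: True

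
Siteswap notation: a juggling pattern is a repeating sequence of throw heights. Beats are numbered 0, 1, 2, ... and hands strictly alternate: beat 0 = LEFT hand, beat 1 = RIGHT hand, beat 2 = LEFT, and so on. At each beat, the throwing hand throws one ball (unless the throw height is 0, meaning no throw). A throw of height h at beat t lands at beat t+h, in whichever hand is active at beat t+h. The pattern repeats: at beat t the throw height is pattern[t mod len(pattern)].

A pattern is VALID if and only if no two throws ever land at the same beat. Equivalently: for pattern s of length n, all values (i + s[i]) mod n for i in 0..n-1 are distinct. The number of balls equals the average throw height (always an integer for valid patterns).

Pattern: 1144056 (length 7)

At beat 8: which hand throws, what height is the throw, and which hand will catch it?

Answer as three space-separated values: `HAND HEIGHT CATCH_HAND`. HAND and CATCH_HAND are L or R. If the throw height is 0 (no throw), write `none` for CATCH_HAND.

Answer: L 1 R

Derivation:
Beat 8: 8 mod 2 = 0, so hand = L
Throw height = pattern[8 mod 7] = pattern[1] = 1
Lands at beat 8+1=9, 9 mod 2 = 1, so catch hand = R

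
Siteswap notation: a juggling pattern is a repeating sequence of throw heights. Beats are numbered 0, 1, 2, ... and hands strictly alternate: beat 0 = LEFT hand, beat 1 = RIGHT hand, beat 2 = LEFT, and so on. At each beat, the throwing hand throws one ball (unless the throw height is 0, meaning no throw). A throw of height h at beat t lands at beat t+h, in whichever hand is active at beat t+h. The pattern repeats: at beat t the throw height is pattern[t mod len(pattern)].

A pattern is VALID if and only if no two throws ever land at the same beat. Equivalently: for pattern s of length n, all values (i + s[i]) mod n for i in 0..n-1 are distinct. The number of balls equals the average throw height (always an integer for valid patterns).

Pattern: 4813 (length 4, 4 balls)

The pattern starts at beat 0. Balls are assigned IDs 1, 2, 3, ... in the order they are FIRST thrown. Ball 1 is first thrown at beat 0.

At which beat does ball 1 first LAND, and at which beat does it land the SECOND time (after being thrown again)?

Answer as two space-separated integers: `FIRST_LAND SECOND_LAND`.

Answer: 4 8

Derivation:
Beat 0 (L): throw ball1 h=4 -> lands@4:L; in-air after throw: [b1@4:L]
Beat 1 (R): throw ball2 h=8 -> lands@9:R; in-air after throw: [b1@4:L b2@9:R]
Beat 2 (L): throw ball3 h=1 -> lands@3:R; in-air after throw: [b3@3:R b1@4:L b2@9:R]
Beat 3 (R): throw ball3 h=3 -> lands@6:L; in-air after throw: [b1@4:L b3@6:L b2@9:R]
Beat 4 (L): throw ball1 h=4 -> lands@8:L; in-air after throw: [b3@6:L b1@8:L b2@9:R]
Beat 5 (R): throw ball4 h=8 -> lands@13:R; in-air after throw: [b3@6:L b1@8:L b2@9:R b4@13:R]
Beat 6 (L): throw ball3 h=1 -> lands@7:R; in-air after throw: [b3@7:R b1@8:L b2@9:R b4@13:R]
Beat 7 (R): throw ball3 h=3 -> lands@10:L; in-air after throw: [b1@8:L b2@9:R b3@10:L b4@13:R]
Beat 8 (L): throw ball1 h=4 -> lands@12:L; in-air after throw: [b2@9:R b3@10:L b1@12:L b4@13:R]
Ball 1: thrown@0 h=4 -> first land @4; rethrown@4 h=4 -> second land @8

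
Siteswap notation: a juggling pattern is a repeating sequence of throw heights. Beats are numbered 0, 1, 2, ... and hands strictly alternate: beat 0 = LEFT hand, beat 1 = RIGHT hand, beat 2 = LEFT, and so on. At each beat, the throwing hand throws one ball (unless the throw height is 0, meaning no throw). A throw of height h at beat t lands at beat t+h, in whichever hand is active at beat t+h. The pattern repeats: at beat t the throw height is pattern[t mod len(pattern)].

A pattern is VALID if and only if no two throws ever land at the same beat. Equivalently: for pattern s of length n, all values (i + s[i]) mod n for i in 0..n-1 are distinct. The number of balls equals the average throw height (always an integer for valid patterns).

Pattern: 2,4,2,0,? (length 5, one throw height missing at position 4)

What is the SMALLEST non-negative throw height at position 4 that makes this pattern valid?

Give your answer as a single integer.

Answer: 2

Derivation:
i=0: (0 + 2) mod 5 = 2
i=1: (1 + 4) mod 5 = 0
i=2: (2 + 2) mod 5 = 4
i=3: (3 + 0) mod 5 = 3
i=4: s[i]=? (unknown)
Known residues: [0, 2, 3, 4]; need a permutation of 0..4, so missing residue r = 1
Need (4 + s) mod 5 = 1; smallest s = (1 - 4) mod 5 = 2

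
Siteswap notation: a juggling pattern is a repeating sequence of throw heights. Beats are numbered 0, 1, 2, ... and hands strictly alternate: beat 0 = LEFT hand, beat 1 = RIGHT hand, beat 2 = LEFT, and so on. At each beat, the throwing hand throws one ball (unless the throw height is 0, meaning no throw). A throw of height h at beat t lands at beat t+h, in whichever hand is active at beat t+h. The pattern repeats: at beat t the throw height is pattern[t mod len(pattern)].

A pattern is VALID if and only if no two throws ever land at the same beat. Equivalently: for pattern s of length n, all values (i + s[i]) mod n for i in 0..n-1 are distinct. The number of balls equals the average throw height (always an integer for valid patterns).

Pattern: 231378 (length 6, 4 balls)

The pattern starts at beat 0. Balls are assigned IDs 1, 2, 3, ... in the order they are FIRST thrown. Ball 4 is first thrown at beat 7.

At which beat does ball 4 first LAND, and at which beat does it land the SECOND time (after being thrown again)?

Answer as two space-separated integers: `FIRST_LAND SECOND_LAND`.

Beat 0 (L): throw ball1 h=2 -> lands@2:L; in-air after throw: [b1@2:L]
Beat 1 (R): throw ball2 h=3 -> lands@4:L; in-air after throw: [b1@2:L b2@4:L]
Beat 2 (L): throw ball1 h=1 -> lands@3:R; in-air after throw: [b1@3:R b2@4:L]
Beat 3 (R): throw ball1 h=3 -> lands@6:L; in-air after throw: [b2@4:L b1@6:L]
Beat 4 (L): throw ball2 h=7 -> lands@11:R; in-air after throw: [b1@6:L b2@11:R]
Beat 5 (R): throw ball3 h=8 -> lands@13:R; in-air after throw: [b1@6:L b2@11:R b3@13:R]
Beat 6 (L): throw ball1 h=2 -> lands@8:L; in-air after throw: [b1@8:L b2@11:R b3@13:R]
Beat 7 (R): throw ball4 h=3 -> lands@10:L; in-air after throw: [b1@8:L b4@10:L b2@11:R b3@13:R]
Beat 8 (L): throw ball1 h=1 -> lands@9:R; in-air after throw: [b1@9:R b4@10:L b2@11:R b3@13:R]
Beat 9 (R): throw ball1 h=3 -> lands@12:L; in-air after throw: [b4@10:L b2@11:R b1@12:L b3@13:R]
Beat 10 (L): throw ball4 h=7 -> lands@17:R; in-air after throw: [b2@11:R b1@12:L b3@13:R b4@17:R]
Beat 11 (R): throw ball2 h=8 -> lands@19:R; in-air after throw: [b1@12:L b3@13:R b4@17:R b2@19:R]
Beat 12 (L): throw ball1 h=2 -> lands@14:L; in-air after throw: [b3@13:R b1@14:L b4@17:R b2@19:R]
Beat 13 (R): throw ball3 h=3 -> lands@16:L; in-air after throw: [b1@14:L b3@16:L b4@17:R b2@19:R]
Beat 14 (L): throw ball1 h=1 -> lands@15:R; in-air after throw: [b1@15:R b3@16:L b4@17:R b2@19:R]
Beat 15 (R): throw ball1 h=3 -> lands@18:L; in-air after throw: [b3@16:L b4@17:R b1@18:L b2@19:R]
Beat 16 (L): throw ball3 h=7 -> lands@23:R; in-air after throw: [b4@17:R b1@18:L b2@19:R b3@23:R]
Beat 17 (R): throw ball4 h=8 -> lands@25:R; in-air after throw: [b1@18:L b2@19:R b3@23:R b4@25:R]
Ball 4: thrown@7 h=3 -> first land @10; rethrown@10 h=7 -> second land @17

Answer: 10 17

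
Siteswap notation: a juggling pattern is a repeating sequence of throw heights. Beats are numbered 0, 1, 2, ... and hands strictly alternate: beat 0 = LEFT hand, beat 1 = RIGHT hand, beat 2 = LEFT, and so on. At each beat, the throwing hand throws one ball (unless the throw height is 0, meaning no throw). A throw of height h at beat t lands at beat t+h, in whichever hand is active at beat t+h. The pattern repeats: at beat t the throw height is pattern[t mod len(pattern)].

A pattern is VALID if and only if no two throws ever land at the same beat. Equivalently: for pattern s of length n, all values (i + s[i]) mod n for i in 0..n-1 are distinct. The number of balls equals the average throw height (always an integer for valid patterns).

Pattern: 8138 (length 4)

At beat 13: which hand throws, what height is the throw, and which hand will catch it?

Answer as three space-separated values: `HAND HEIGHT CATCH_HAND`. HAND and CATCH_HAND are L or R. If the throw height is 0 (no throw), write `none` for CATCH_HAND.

Beat 13: 13 mod 2 = 1, so hand = R
Throw height = pattern[13 mod 4] = pattern[1] = 1
Lands at beat 13+1=14, 14 mod 2 = 0, so catch hand = L

Answer: R 1 L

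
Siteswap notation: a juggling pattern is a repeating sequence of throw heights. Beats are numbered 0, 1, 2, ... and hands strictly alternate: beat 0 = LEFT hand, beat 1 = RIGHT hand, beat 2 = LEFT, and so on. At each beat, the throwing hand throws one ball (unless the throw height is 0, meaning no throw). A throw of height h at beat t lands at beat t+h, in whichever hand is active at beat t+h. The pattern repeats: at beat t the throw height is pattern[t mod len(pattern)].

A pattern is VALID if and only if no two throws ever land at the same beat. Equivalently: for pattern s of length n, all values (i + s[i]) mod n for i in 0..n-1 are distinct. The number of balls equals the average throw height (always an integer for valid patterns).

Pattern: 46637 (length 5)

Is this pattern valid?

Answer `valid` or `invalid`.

Answer: invalid

Derivation:
i=0: (i + s[i]) mod n = (0 + 4) mod 5 = 4
i=1: (i + s[i]) mod n = (1 + 6) mod 5 = 2
i=2: (i + s[i]) mod n = (2 + 6) mod 5 = 3
i=3: (i + s[i]) mod n = (3 + 3) mod 5 = 1
i=4: (i + s[i]) mod n = (4 + 7) mod 5 = 1
Residues: [4, 2, 3, 1, 1], distinct: False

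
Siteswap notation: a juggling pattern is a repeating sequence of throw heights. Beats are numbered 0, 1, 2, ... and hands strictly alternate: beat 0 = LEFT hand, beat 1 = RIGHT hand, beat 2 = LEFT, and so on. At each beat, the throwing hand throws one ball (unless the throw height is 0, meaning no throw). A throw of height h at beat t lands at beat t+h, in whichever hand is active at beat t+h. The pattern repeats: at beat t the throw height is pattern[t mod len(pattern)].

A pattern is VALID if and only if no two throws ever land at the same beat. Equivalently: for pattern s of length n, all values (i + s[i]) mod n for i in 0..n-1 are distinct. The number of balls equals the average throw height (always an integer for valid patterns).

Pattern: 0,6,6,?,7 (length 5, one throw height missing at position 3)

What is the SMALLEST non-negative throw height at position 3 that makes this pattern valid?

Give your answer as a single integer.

Answer: 1

Derivation:
i=0: (0 + 0) mod 5 = 0
i=1: (1 + 6) mod 5 = 2
i=2: (2 + 6) mod 5 = 3
i=3: s[i]=? (unknown)
i=4: (4 + 7) mod 5 = 1
Known residues: [0, 1, 2, 3]; need a permutation of 0..4, so missing residue r = 4
Need (3 + s) mod 5 = 4; smallest s = (4 - 3) mod 5 = 1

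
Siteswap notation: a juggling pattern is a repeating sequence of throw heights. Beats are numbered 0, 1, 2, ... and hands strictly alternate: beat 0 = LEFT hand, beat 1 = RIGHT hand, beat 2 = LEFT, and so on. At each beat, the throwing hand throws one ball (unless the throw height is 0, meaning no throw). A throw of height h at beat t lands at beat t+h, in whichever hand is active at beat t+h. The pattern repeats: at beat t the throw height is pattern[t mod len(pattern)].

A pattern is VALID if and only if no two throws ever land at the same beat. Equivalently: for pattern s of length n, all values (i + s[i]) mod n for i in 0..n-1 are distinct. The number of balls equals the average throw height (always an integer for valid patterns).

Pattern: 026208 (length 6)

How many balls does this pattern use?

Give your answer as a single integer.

Pattern = [0, 2, 6, 2, 0, 8], length n = 6
  position 0: throw height = 0, running sum = 0
  position 1: throw height = 2, running sum = 2
  position 2: throw height = 6, running sum = 8
  position 3: throw height = 2, running sum = 10
  position 4: throw height = 0, running sum = 10
  position 5: throw height = 8, running sum = 18
Total sum = 18; balls = sum / n = 18 / 6 = 3

Answer: 3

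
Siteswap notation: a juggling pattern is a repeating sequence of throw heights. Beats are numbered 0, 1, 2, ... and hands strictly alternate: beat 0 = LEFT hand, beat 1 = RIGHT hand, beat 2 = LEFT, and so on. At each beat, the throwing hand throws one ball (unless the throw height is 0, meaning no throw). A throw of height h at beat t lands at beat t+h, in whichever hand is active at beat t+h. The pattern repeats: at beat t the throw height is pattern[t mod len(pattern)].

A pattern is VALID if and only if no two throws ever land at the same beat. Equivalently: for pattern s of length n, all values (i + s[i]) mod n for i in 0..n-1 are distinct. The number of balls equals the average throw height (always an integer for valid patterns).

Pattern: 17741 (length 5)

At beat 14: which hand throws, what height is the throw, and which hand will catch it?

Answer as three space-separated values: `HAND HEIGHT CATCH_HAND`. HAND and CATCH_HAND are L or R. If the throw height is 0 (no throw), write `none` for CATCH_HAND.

Answer: L 1 R

Derivation:
Beat 14: 14 mod 2 = 0, so hand = L
Throw height = pattern[14 mod 5] = pattern[4] = 1
Lands at beat 14+1=15, 15 mod 2 = 1, so catch hand = R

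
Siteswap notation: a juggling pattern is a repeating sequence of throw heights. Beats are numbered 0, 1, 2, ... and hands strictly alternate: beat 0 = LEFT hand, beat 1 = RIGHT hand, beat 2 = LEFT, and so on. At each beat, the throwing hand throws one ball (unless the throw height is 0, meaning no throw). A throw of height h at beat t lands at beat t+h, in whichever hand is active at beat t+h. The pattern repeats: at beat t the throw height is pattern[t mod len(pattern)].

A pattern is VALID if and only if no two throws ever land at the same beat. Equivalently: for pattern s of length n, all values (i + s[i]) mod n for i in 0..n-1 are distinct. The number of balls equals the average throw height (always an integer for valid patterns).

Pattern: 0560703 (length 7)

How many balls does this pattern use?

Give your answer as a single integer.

Answer: 3

Derivation:
Pattern = [0, 5, 6, 0, 7, 0, 3], length n = 7
  position 0: throw height = 0, running sum = 0
  position 1: throw height = 5, running sum = 5
  position 2: throw height = 6, running sum = 11
  position 3: throw height = 0, running sum = 11
  position 4: throw height = 7, running sum = 18
  position 5: throw height = 0, running sum = 18
  position 6: throw height = 3, running sum = 21
Total sum = 21; balls = sum / n = 21 / 7 = 3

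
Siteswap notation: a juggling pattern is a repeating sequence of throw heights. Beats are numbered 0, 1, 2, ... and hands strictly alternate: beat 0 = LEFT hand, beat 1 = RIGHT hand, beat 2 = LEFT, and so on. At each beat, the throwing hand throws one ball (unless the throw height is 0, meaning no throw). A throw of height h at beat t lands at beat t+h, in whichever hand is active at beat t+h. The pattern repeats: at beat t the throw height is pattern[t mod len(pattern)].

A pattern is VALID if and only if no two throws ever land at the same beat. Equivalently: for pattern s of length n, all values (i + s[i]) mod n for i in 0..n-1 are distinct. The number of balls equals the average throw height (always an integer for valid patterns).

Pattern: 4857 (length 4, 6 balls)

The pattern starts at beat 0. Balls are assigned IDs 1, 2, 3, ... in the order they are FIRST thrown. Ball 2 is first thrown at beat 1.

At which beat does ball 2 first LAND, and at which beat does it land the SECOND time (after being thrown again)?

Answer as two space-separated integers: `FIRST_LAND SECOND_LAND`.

Answer: 9 17

Derivation:
Beat 0 (L): throw ball1 h=4 -> lands@4:L; in-air after throw: [b1@4:L]
Beat 1 (R): throw ball2 h=8 -> lands@9:R; in-air after throw: [b1@4:L b2@9:R]
Beat 2 (L): throw ball3 h=5 -> lands@7:R; in-air after throw: [b1@4:L b3@7:R b2@9:R]
Beat 3 (R): throw ball4 h=7 -> lands@10:L; in-air after throw: [b1@4:L b3@7:R b2@9:R b4@10:L]
Beat 4 (L): throw ball1 h=4 -> lands@8:L; in-air after throw: [b3@7:R b1@8:L b2@9:R b4@10:L]
Beat 5 (R): throw ball5 h=8 -> lands@13:R; in-air after throw: [b3@7:R b1@8:L b2@9:R b4@10:L b5@13:R]
Beat 6 (L): throw ball6 h=5 -> lands@11:R; in-air after throw: [b3@7:R b1@8:L b2@9:R b4@10:L b6@11:R b5@13:R]
Beat 7 (R): throw ball3 h=7 -> lands@14:L; in-air after throw: [b1@8:L b2@9:R b4@10:L b6@11:R b5@13:R b3@14:L]
Beat 8 (L): throw ball1 h=4 -> lands@12:L; in-air after throw: [b2@9:R b4@10:L b6@11:R b1@12:L b5@13:R b3@14:L]
Beat 9 (R): throw ball2 h=8 -> lands@17:R; in-air after throw: [b4@10:L b6@11:R b1@12:L b5@13:R b3@14:L b2@17:R]
Beat 10 (L): throw ball4 h=5 -> lands@15:R; in-air after throw: [b6@11:R b1@12:L b5@13:R b3@14:L b4@15:R b2@17:R]
Beat 11 (R): throw ball6 h=7 -> lands@18:L; in-air after throw: [b1@12:L b5@13:R b3@14:L b4@15:R b2@17:R b6@18:L]
Beat 12 (L): throw ball1 h=4 -> lands@16:L; in-air after throw: [b5@13:R b3@14:L b4@15:R b1@16:L b2@17:R b6@18:L]
Beat 13 (R): throw ball5 h=8 -> lands@21:R; in-air after throw: [b3@14:L b4@15:R b1@16:L b2@17:R b6@18:L b5@21:R]
Beat 14 (L): throw ball3 h=5 -> lands@19:R; in-air after throw: [b4@15:R b1@16:L b2@17:R b6@18:L b3@19:R b5@21:R]
Beat 15 (R): throw ball4 h=7 -> lands@22:L; in-air after throw: [b1@16:L b2@17:R b6@18:L b3@19:R b5@21:R b4@22:L]
Beat 16 (L): throw ball1 h=4 -> lands@20:L; in-air after throw: [b2@17:R b6@18:L b3@19:R b1@20:L b5@21:R b4@22:L]
Beat 17 (R): throw ball2 h=8 -> lands@25:R; in-air after throw: [b6@18:L b3@19:R b1@20:L b5@21:R b4@22:L b2@25:R]
Ball 2: thrown@1 h=8 -> first land @9; rethrown@9 h=8 -> second land @17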